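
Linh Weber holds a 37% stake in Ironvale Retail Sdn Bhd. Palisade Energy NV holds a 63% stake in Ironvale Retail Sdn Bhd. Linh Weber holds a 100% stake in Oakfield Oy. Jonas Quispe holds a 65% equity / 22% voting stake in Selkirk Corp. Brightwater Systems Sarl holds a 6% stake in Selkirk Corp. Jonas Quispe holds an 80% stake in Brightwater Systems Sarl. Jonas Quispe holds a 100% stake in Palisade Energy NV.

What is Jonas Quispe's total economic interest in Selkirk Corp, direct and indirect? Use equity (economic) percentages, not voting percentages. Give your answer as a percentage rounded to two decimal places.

69.80%

Jonas reaches Selkirk along 2 paths.
Via Brightwater: 80% × 6% = 4.8%.
Direct stake: 65% = 65%.
Total: 4.8% + 65% = 69.8%.
Rounded: 69.80%.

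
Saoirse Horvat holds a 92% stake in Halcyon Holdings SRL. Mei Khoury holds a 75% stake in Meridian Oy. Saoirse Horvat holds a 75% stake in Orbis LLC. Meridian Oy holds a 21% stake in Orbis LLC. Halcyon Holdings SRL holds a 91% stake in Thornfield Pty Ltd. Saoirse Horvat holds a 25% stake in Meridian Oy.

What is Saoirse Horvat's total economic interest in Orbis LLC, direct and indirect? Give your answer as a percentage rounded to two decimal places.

Saoirse reaches Orbis along 2 paths.
Direct stake: 75% = 75%.
Via Meridian: 25% × 21% = 5.25%.
Total: 75% + 5.25% = 80.25%.

80.25%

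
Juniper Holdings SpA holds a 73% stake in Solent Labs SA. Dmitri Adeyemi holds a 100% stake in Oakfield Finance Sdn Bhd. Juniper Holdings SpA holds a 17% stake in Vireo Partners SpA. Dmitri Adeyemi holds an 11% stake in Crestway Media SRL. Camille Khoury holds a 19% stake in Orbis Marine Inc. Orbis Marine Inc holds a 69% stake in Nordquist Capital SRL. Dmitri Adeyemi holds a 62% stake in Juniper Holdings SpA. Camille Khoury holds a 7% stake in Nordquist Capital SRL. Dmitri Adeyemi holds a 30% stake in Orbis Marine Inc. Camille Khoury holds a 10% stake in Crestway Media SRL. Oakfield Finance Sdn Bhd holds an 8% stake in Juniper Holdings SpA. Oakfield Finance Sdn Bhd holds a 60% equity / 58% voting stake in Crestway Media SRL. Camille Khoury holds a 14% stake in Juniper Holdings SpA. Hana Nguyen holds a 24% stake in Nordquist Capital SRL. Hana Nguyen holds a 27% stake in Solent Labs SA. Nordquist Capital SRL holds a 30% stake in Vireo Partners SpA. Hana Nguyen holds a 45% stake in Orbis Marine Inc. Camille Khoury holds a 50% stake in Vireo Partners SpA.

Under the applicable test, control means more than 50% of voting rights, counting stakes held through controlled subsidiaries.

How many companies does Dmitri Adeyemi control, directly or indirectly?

Dmitri holds 100% of Oakfield, so Dmitri controls Oakfield.
Dmitri and Oakfield together hold 62% + 8% = 70% of Juniper, so Dmitri controls Juniper.
Juniper holds 73% of Solent, so Dmitri controls Solent.
Oakfield and Dmitri together hold 58% + 11% = 69% of Crestway, so Dmitri controls Crestway.
No other company's threshold is met.
Dmitri controls 4 companies.

4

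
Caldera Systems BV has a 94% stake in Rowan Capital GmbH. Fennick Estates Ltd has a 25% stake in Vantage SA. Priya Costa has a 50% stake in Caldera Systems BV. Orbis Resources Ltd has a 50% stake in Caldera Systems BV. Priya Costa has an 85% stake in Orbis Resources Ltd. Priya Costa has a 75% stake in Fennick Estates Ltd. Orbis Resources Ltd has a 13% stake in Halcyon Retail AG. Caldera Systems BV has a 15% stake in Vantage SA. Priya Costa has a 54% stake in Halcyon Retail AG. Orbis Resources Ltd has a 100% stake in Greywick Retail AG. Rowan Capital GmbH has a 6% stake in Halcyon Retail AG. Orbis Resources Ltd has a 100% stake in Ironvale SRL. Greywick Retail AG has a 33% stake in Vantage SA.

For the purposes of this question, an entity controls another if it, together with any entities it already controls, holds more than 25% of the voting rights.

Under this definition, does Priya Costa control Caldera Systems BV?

Priya holds 85% of Orbis, so Priya controls Orbis.
Priya and Orbis together hold 50% + 50% = 100% of Caldera, so Priya controls Caldera.

Yes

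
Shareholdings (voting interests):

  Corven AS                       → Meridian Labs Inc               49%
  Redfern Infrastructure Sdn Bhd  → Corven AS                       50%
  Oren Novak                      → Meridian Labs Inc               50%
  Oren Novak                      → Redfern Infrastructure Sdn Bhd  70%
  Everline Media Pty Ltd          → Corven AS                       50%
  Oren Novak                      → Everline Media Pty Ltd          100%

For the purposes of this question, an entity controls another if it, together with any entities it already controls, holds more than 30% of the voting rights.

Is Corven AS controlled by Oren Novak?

Oren holds 70% of Redfern, so Oren controls Redfern.
Oren holds 100% of Everline, so Oren controls Everline.
Everline and Redfern together hold 50% + 50% = 100% of Corven, so Oren controls Corven.

Yes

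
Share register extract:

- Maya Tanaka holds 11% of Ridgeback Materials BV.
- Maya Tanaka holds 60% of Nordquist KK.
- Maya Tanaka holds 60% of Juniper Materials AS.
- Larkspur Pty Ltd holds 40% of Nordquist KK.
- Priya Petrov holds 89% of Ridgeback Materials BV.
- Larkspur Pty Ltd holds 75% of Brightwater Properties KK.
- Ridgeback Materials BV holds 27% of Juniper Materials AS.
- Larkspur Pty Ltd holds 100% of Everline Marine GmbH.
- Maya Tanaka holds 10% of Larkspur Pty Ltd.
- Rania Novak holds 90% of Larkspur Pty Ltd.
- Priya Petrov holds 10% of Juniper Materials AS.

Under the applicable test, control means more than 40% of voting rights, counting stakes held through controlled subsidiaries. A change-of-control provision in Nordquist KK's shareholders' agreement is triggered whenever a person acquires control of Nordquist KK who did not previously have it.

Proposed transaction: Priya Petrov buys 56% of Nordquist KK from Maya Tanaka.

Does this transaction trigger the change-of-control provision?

Yes

The purchase adds only to Priya's holdings (Maya's stake shrinks), so Priya is the only person who could newly come to control Nordquist.
Priya holds 89% of Ridgeback, so Priya controls Ridgeback.
Neither Priya nor any entity Priya controls holds any voting interest in Nordquist.
So before the transaction, Priya does not control Nordquist.
After the purchase, Priya holds 56% of Nordquist directly, and Maya's stake falls to 4%.
Priya holds 56% of Nordquist, so Priya controls Nordquist.
Priya did not control Nordquist before and does after, so the clause is triggered.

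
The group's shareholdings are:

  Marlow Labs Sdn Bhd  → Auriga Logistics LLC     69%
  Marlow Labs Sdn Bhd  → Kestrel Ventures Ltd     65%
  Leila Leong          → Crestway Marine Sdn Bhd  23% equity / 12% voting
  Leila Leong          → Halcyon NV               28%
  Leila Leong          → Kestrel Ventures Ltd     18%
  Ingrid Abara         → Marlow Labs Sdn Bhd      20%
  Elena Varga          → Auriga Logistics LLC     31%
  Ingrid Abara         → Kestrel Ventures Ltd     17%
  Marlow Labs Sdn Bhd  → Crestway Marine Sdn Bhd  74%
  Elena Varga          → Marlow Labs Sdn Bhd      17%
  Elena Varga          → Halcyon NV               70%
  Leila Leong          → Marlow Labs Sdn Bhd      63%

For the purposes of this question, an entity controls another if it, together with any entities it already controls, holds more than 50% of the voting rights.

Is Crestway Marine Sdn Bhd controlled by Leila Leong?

Yes

Leila holds 63% of Marlow, so Leila controls Marlow.
Marlow and Leila together hold 74% + 12% = 86% of Crestway, so Leila controls Crestway.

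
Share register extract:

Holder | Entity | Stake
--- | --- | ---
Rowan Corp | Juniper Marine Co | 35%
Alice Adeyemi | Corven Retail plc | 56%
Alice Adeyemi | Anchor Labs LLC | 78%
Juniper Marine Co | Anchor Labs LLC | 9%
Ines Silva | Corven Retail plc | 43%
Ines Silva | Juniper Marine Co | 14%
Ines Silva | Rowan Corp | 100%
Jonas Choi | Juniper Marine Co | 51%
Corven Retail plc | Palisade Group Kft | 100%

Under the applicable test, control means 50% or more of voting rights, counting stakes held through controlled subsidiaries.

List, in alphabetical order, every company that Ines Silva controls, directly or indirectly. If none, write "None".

Rowan Corp

Ines holds 100% of Rowan, so Ines controls Rowan.
No other company's threshold is met.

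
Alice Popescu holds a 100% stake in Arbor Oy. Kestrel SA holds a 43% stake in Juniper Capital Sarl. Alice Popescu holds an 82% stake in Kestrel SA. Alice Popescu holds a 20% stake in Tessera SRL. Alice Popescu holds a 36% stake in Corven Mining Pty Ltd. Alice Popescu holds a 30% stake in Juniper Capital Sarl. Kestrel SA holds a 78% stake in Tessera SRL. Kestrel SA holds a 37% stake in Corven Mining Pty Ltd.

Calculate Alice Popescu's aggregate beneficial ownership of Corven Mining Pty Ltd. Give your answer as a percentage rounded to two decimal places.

Alice reaches Corven along 2 paths.
Via Kestrel: 82% × 37% = 30.34%.
Direct stake: 36% = 36%.
Total: 30.34% + 36% = 66.34%.

66.34%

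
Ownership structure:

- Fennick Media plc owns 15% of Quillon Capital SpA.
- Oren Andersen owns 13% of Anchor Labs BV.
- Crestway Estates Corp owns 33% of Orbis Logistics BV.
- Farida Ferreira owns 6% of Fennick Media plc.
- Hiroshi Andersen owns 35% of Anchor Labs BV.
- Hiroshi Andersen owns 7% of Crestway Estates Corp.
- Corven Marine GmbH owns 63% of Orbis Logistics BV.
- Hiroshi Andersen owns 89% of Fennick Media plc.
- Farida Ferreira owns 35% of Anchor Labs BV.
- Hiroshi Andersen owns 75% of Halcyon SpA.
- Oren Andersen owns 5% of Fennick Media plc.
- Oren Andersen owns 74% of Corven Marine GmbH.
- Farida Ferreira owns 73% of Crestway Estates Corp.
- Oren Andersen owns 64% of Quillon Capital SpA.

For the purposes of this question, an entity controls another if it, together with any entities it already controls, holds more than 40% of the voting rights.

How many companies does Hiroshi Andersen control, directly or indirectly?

Hiroshi holds 89% of Fennick, so Hiroshi controls Fennick.
Hiroshi holds 75% of Halcyon, so Hiroshi controls Halcyon.
No other company's threshold is met.
Hiroshi controls 2 companies.

2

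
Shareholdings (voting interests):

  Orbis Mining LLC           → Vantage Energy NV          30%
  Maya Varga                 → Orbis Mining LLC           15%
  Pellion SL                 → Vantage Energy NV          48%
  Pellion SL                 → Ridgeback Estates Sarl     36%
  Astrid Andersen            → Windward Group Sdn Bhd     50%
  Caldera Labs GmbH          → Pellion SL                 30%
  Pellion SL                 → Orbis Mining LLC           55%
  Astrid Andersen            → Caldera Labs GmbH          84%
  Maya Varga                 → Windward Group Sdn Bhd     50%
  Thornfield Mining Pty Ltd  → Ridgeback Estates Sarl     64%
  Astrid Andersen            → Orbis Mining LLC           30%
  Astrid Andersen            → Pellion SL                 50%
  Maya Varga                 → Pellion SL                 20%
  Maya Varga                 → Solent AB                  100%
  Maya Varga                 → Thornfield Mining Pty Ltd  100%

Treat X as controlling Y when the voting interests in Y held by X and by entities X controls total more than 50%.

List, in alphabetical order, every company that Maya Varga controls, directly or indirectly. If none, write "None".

Maya holds 100% of Thornfield, so Maya controls Thornfield.
Thornfield holds 64% of Ridgeback, so Maya controls Ridgeback.
Maya holds 100% of Solent, so Maya controls Solent.
No other company's threshold is met.

Ridgeback Estates Sarl, Solent AB, Thornfield Mining Pty Ltd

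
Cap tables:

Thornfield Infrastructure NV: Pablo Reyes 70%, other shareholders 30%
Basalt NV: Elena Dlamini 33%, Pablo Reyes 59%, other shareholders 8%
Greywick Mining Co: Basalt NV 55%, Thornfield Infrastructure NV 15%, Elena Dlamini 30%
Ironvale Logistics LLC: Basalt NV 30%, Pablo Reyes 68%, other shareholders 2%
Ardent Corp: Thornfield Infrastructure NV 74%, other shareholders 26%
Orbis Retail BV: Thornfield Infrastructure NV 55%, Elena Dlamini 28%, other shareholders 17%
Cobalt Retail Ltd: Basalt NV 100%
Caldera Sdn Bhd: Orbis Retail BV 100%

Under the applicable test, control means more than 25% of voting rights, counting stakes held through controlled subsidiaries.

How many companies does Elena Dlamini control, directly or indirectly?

Elena holds 33% of Basalt, so Elena controls Basalt.
Basalt and Elena together hold 55% + 30% = 85% of Greywick, so Elena controls Greywick.
Basalt holds 30% of Ironvale, so Elena controls Ironvale.
Elena holds 28% of Orbis, so Elena controls Orbis.
Basalt holds 100% of Cobalt, so Elena controls Cobalt.
Orbis holds 100% of Caldera, so Elena controls Caldera.
No other company's threshold is met.
Elena controls 6 companies.

6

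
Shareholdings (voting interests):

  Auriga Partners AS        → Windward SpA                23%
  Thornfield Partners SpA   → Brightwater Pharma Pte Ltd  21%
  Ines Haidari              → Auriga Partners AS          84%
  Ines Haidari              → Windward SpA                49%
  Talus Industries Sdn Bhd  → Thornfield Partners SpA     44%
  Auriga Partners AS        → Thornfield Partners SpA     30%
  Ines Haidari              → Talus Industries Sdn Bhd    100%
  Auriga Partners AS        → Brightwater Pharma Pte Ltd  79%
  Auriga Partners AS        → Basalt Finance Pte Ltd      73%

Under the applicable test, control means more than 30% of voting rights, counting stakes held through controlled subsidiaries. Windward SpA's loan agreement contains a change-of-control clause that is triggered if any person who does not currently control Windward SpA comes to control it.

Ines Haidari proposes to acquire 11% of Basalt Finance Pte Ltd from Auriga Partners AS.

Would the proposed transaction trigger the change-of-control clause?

No

The purchase adds only to Ines's holdings (Auriga's stake shrinks), so Ines is the only person who could newly come to control Windward.
Ines holds 84% of Auriga, so Ines controls Auriga.
Auriga and Ines together hold 23% + 49% = 72% of Windward, so Ines controls Windward.
So Ines already controls Windward before the transaction.
After the purchase, Ines holds 11% of Basalt directly, and Auriga's stake falls to 62%.
Ines controlled Windward already, so this is not a new person acquiring control; every other person's position is unchanged or reduced.
No new person acquires control, so the clause is not triggered.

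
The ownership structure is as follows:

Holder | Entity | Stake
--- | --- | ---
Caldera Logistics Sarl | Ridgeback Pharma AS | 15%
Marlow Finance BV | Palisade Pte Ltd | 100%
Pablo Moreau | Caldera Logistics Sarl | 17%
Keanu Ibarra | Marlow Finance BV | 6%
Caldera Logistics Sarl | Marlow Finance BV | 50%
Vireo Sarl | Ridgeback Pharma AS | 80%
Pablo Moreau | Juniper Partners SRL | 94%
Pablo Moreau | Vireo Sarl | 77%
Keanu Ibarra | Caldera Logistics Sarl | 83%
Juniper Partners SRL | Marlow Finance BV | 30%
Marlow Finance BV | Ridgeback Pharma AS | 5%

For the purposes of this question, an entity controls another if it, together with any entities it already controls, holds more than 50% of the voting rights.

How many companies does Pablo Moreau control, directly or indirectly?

3

Pablo holds 94% of Juniper, so Pablo controls Juniper.
Pablo holds 77% of Vireo, so Pablo controls Vireo.
Vireo holds 80% of Ridgeback, so Pablo controls Ridgeback.
No other company's threshold is met.
Pablo controls 3 companies.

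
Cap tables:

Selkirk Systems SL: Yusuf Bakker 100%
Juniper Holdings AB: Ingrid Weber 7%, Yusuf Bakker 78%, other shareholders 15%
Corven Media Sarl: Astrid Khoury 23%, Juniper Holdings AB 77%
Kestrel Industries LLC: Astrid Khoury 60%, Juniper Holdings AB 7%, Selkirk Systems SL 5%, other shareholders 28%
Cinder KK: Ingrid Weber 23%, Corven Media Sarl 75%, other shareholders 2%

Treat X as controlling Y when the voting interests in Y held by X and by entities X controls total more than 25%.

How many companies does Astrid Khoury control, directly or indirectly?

1

Astrid holds 60% of Kestrel, so Astrid controls Kestrel.
No other company's threshold is met.
Astrid controls 1 company.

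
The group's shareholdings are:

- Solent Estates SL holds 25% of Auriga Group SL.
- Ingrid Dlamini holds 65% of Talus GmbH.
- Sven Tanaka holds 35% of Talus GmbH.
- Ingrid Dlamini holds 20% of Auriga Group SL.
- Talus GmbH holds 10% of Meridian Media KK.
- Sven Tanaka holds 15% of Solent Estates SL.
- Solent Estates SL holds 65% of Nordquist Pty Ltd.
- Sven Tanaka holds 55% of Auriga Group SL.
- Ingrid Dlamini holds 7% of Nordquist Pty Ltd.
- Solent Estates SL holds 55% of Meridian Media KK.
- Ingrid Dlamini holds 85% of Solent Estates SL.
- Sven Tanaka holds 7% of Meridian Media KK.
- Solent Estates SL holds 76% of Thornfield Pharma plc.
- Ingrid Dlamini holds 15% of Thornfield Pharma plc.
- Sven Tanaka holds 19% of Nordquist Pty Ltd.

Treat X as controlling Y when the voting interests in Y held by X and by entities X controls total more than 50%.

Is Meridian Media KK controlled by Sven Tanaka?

Sven holds 55% of Auriga, so Sven controls Auriga.
In Meridian, Sven's side holds only 7%, not > 50%.
So Sven does not control Meridian.

No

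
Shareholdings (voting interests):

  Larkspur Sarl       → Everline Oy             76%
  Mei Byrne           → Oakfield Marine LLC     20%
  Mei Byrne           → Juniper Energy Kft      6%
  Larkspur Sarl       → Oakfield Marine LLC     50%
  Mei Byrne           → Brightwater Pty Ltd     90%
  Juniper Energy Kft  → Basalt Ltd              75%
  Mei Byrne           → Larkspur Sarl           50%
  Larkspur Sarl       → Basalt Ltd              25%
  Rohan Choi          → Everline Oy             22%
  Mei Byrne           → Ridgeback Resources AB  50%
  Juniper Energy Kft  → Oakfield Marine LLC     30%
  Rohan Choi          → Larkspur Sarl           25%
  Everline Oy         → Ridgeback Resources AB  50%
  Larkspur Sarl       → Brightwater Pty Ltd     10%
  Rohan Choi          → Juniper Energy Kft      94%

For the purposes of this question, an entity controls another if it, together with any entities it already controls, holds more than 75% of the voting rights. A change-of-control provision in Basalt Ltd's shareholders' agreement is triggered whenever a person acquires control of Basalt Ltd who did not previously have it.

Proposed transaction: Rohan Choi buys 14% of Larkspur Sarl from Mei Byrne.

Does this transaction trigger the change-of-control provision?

The purchase adds only to Rohan's holdings (Mei's stake shrinks), so Rohan is the only person who could newly come to control Basalt.
Rohan holds 94% of Juniper, so Rohan controls Juniper.
In Basalt, Rohan's side holds only 75%, not > 75%.
So before the transaction, Rohan does not control Basalt.
After the purchase, Rohan's direct stake in Larkspur rises to 25% + 14% = 39%, and Mei's stake falls to 36%.
Rohan's side now holds 39% of Larkspur, not > 75%, so Rohan still does not control Larkspur.
After the transaction, Rohan's side holds 75% of Basalt, not > 75%, so Rohan still does not control Basalt.
No new person acquires control, so the clause is not triggered.

No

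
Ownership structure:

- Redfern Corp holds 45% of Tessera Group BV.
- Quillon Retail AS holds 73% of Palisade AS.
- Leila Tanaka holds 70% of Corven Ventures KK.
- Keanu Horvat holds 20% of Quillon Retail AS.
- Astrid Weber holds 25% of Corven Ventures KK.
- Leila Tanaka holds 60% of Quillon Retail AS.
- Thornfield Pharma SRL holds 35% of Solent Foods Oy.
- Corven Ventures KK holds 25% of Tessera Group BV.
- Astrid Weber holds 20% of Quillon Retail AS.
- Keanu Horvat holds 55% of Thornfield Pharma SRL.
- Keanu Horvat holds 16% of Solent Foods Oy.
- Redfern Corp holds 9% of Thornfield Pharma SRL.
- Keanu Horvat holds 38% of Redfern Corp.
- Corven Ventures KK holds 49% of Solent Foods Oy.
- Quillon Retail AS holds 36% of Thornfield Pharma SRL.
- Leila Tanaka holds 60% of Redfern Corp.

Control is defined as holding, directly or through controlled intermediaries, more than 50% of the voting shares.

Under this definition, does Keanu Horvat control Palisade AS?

Keanu holds 55% of Thornfield, so Keanu controls Thornfield.
Keanu and Thornfield together hold 16% + 35% = 51% of Solent, so Keanu controls Solent.
Neither Keanu nor any entity Keanu controls holds any voting interest in Palisade.
So Keanu does not control Palisade.

No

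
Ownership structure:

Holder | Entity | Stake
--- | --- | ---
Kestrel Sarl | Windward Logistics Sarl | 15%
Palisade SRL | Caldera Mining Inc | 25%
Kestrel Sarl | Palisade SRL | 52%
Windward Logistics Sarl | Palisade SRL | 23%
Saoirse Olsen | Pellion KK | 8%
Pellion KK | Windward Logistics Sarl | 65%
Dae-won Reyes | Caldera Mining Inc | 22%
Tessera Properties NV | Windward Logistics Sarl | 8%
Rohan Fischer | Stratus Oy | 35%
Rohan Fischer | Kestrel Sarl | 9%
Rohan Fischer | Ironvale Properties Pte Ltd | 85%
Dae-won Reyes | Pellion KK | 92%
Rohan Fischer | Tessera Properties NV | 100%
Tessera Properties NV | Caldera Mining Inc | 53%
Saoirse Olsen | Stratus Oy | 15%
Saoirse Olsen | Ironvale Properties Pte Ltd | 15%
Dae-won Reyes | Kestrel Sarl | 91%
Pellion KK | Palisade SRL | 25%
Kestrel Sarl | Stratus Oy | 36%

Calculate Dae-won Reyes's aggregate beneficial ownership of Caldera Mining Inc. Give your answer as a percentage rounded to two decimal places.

43.80%

Dae-won reaches Caldera along 5 paths.
Direct stake: 22% = 22%.
Via Kestrel → Windward → Palisade: 91% × 15% × 23% × 25% = 0.784875%.
Via Pellion → Windward → Palisade: 92% × 65% × 23% × 25% = 3.4385%.
Via Pellion → Palisade: 92% × 25% × 25% = 5.75%.
Via Kestrel → Palisade: 91% × 52% × 25% = 11.83%.
Total: 22% + 0.784875% + 3.4385% + 5.75% + 11.83% = 43.803375%.
Rounded: 43.80%.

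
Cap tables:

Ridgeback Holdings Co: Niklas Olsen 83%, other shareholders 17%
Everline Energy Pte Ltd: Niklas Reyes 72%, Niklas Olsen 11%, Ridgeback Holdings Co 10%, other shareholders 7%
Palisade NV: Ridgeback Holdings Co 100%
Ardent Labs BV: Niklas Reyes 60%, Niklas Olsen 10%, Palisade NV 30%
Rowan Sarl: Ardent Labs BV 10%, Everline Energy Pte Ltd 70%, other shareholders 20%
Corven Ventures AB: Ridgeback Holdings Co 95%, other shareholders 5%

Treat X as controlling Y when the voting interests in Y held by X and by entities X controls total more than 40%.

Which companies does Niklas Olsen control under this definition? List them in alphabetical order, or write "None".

Niklas Olsen holds 83% of Ridgeback, so Niklas Olsen controls Ridgeback.
Ridgeback holds 100% of Palisade, so Niklas Olsen controls Palisade.
Ridgeback holds 95% of Corven, so Niklas Olsen controls Corven.
No other company's threshold is met.

Corven Ventures AB, Palisade NV, Ridgeback Holdings Co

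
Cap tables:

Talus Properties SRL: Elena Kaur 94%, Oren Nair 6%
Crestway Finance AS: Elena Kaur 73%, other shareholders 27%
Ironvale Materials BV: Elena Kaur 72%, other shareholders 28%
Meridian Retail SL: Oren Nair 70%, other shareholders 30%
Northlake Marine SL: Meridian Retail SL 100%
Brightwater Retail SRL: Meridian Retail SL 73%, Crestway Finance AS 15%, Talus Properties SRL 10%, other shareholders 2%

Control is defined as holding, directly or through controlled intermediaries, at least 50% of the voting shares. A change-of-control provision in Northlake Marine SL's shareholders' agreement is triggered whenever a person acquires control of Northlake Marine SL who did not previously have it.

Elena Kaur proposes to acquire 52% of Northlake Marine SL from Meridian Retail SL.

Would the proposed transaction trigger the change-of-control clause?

Yes

The purchase adds only to Elena's holdings (Meridian's stake shrinks), so Elena is the only person who could newly come to control Northlake.
Elena holds 94% of Talus, so Elena controls Talus.
Elena holds 73% of Crestway, so Elena controls Crestway.
Elena holds 72% of Ironvale, so Elena controls Ironvale.
Neither Elena nor any entity Elena controls holds any voting interest in Northlake.
So before the transaction, Elena does not control Northlake.
After the purchase, Elena holds 52% of Northlake directly, and Meridian's stake falls to 48%.
Elena holds 52% of Northlake, so Elena controls Northlake.
Elena did not control Northlake before and does after, so the clause is triggered.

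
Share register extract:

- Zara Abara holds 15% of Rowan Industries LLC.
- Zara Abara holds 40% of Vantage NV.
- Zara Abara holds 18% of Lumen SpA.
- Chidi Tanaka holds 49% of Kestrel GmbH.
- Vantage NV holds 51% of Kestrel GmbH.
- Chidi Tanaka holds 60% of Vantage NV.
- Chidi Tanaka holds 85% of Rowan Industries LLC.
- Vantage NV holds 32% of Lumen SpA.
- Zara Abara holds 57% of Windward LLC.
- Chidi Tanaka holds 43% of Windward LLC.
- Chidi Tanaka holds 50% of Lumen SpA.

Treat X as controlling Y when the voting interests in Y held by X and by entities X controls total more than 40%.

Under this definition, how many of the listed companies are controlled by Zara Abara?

1

Zara holds 57% of Windward, so Zara controls Windward.
No other company's threshold is met.
Zara controls 1 company.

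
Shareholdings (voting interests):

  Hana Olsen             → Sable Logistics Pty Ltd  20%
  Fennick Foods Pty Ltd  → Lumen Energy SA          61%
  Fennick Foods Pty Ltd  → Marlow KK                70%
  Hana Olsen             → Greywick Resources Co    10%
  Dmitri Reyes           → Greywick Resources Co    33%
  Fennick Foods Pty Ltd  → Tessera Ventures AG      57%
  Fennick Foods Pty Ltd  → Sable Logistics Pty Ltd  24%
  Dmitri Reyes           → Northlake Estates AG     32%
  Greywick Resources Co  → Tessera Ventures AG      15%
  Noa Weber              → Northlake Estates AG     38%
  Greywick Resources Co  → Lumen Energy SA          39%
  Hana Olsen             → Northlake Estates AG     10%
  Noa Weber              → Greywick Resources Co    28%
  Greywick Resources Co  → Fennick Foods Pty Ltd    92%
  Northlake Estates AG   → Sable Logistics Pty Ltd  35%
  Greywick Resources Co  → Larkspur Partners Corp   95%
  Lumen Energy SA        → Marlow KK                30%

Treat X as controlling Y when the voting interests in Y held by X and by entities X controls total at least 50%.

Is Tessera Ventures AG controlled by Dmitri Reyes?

Dmitri's largest direct stake is 33% in Greywick, which does not meet the threshold, so Dmitri controls no company.
Neither Dmitri nor any entity Dmitri controls holds any voting interest in Tessera.
So Dmitri does not control Tessera.

No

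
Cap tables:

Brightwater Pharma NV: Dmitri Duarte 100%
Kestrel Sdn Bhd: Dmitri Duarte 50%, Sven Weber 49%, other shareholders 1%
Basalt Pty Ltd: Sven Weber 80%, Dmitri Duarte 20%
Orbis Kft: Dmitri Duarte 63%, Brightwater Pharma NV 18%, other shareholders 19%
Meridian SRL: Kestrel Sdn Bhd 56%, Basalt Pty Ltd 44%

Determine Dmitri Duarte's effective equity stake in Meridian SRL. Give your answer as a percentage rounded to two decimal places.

Dmitri reaches Meridian along 2 paths.
Via Kestrel: 50% × 56% = 28%.
Via Basalt: 20% × 44% = 8.8%.
Total: 28% + 8.8% = 36.8%.
Rounded: 36.80%.

36.80%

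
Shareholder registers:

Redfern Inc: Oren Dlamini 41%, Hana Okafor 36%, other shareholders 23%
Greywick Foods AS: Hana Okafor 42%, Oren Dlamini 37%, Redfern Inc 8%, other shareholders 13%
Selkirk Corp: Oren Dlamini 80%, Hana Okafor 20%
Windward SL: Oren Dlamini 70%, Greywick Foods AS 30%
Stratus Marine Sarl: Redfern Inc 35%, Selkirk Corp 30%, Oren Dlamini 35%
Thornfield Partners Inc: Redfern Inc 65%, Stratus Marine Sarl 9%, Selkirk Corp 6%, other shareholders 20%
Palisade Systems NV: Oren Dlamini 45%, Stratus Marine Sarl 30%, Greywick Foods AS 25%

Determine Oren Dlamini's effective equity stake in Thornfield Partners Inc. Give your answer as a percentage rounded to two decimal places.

Oren reaches Thornfield along 5 paths.
Via Redfern: 41% × 65% = 26.65%.
Via Redfern → Stratus: 41% × 35% × 9% = 1.2915%.
Via Selkirk → Stratus: 80% × 30% × 9% = 2.16%.
Via Stratus: 35% × 9% = 3.15%.
Via Selkirk: 80% × 6% = 4.8%.
Total: 26.65% + 1.2915% + 2.16% + 3.15% + 4.8% = 38.0515%.
Rounded: 38.05%.

38.05%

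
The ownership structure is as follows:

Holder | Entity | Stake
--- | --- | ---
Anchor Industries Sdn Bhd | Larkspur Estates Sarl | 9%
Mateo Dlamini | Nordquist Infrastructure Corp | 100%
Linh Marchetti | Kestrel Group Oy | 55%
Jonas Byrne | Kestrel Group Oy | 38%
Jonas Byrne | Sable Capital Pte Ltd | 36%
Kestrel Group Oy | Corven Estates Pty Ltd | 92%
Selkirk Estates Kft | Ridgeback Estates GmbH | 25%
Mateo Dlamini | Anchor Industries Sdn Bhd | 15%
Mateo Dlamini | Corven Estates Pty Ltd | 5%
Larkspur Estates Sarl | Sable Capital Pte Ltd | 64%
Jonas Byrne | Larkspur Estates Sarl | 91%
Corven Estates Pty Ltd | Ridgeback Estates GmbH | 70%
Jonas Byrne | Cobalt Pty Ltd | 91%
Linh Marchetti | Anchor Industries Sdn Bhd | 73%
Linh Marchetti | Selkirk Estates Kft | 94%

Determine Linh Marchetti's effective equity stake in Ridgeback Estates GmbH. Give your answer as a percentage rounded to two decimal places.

58.92%

Linh reaches Ridgeback along 2 paths.
Via Kestrel → Corven: 55% × 92% × 70% = 35.42%.
Via Selkirk: 94% × 25% = 23.5%.
Total: 35.42% + 23.5% = 58.92%.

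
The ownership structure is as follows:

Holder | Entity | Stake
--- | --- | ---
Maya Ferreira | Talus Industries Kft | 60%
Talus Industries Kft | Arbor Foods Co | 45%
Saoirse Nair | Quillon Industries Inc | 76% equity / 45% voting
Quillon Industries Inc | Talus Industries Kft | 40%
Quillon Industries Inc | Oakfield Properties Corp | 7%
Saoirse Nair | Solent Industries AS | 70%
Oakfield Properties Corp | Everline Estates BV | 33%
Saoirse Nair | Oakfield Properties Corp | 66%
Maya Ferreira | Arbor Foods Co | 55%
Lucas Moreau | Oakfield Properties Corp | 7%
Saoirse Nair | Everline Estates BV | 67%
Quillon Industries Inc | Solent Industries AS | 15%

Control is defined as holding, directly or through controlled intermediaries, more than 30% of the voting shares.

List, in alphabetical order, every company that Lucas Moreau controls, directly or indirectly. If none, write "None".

Lucas's largest direct stake is 7% in Oakfield, which does not meet the threshold.

None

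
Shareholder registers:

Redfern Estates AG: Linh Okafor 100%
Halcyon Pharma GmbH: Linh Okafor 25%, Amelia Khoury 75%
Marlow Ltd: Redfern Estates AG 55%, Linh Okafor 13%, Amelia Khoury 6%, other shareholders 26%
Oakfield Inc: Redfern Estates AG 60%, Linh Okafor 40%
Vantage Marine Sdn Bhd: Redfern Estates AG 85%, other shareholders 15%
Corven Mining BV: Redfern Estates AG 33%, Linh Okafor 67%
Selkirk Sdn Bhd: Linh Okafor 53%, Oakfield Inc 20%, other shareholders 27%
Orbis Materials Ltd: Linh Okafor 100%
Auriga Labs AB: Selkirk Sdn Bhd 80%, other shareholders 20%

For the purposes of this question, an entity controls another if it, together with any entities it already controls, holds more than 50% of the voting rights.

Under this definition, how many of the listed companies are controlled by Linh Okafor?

8

Linh holds 100% of Redfern, so Linh controls Redfern.
Redfern and Linh together hold 55% + 13% = 68% of Marlow, so Linh controls Marlow.
Redfern and Linh together hold 60% + 40% = 100% of Oakfield, so Linh controls Oakfield.
Redfern holds 85% of Vantage, so Linh controls Vantage.
Redfern and Linh together hold 33% + 67% = 100% of Corven, so Linh controls Corven.
Linh and Oakfield together hold 53% + 20% = 73% of Selkirk, so Linh controls Selkirk.
Linh holds 100% of Orbis, so Linh controls Orbis.
Selkirk holds 80% of Auriga, so Linh controls Auriga.
No other company's threshold is met.
Linh controls 8 companies.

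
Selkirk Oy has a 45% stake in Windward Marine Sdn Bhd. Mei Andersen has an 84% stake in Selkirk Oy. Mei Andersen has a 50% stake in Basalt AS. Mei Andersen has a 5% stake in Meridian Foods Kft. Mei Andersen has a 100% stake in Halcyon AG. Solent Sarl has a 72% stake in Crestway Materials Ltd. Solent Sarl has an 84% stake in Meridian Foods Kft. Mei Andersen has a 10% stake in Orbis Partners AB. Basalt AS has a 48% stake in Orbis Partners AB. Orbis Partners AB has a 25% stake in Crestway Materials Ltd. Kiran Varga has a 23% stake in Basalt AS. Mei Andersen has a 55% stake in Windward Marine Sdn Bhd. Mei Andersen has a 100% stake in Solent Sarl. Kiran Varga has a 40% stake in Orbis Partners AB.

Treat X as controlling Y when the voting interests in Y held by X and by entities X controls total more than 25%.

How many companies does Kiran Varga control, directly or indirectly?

1

Kiran holds 40% of Orbis, so Kiran controls Orbis.
No other company's threshold is met.
Kiran controls 1 company.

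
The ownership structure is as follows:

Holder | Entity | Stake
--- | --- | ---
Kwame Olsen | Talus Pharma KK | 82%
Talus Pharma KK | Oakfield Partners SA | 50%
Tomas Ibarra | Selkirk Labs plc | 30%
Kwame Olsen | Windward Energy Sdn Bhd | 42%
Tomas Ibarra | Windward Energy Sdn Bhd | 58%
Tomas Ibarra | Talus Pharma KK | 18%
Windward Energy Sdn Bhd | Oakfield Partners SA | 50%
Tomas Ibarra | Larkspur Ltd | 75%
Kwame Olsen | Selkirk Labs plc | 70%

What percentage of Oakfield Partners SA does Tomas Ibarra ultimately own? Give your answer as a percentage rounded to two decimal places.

38.00%

Tomas reaches Oakfield along 2 paths.
Via Talus: 18% × 50% = 9%.
Via Windward: 58% × 50% = 29%.
Total: 9% + 29% = 38%.
Rounded: 38.00%.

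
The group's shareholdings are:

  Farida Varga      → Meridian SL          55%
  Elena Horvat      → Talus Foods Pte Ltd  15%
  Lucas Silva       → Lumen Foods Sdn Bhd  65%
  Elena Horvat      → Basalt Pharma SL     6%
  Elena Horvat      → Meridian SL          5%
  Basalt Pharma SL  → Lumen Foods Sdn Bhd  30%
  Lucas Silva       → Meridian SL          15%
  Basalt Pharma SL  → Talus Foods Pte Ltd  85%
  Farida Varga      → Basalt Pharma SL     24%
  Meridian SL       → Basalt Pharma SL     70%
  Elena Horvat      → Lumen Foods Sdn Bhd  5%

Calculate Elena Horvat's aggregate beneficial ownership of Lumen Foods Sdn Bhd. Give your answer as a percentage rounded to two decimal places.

Elena reaches Lumen along 3 paths.
Via Meridian → Basalt: 5% × 70% × 30% = 1.05%.
Via Basalt: 6% × 30% = 1.8%.
Direct stake: 5% = 5%.
Total: 1.05% + 1.8% + 5% = 7.85%.

7.85%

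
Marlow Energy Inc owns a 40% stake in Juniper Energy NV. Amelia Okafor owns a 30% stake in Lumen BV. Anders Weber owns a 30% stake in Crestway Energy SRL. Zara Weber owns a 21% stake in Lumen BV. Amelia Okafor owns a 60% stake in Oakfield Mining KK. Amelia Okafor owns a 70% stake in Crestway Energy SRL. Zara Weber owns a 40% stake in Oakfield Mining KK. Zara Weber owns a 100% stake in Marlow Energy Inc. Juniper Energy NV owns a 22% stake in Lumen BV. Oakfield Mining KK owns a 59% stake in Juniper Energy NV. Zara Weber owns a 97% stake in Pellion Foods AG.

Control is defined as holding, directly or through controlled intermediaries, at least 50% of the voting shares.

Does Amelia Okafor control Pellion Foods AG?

No

Amelia holds 60% of Oakfield, so Amelia controls Oakfield.
Oakfield holds 59% of Juniper, so Amelia controls Juniper.
Juniper and Amelia together hold 22% + 30% = 52% of Lumen, so Amelia controls Lumen.
Amelia holds 70% of Crestway, so Amelia controls Crestway.
Neither Amelia nor any entity Amelia controls holds any voting interest in Pellion.
So Amelia does not control Pellion.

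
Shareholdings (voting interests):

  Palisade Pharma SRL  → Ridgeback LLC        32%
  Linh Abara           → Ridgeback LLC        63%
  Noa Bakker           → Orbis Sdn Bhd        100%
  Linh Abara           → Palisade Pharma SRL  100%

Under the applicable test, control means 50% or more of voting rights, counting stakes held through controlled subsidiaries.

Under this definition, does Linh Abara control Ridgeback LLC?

Linh holds 100% of Palisade, so Linh controls Palisade.
Palisade and Linh together hold 32% + 63% = 95% of Ridgeback, so Linh controls Ridgeback.

Yes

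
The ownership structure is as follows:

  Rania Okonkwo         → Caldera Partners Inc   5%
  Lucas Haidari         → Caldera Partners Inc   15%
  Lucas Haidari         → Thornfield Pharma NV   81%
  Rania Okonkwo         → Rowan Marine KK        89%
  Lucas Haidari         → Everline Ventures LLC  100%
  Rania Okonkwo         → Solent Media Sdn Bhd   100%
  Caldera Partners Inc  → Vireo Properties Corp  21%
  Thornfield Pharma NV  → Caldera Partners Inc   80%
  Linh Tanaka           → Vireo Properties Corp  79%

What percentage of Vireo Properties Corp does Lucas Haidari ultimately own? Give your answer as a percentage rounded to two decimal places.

16.76%

Lucas reaches Vireo along 2 paths.
Via Caldera: 15% × 21% = 3.15%.
Via Thornfield → Caldera: 81% × 80% × 21% = 13.608%.
Total: 3.15% + 13.608% = 16.758%.
Rounded: 16.76%.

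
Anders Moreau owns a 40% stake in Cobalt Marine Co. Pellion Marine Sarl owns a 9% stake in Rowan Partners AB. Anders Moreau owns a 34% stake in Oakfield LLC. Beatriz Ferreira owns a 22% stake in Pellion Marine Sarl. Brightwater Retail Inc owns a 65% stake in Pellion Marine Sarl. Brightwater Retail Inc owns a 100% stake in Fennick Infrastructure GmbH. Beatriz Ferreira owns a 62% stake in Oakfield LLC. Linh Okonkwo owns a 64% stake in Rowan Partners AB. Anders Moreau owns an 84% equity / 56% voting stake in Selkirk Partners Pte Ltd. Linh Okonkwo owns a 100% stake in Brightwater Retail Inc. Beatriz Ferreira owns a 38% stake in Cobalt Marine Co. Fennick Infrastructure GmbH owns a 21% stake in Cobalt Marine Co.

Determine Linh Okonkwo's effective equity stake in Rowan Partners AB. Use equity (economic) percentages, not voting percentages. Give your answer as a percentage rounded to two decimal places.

Linh reaches Rowan along 2 paths.
Via Brightwater → Pellion: 100% × 65% × 9% = 5.85%.
Direct stake: 64% = 64%.
Total: 5.85% + 64% = 69.85%.

69.85%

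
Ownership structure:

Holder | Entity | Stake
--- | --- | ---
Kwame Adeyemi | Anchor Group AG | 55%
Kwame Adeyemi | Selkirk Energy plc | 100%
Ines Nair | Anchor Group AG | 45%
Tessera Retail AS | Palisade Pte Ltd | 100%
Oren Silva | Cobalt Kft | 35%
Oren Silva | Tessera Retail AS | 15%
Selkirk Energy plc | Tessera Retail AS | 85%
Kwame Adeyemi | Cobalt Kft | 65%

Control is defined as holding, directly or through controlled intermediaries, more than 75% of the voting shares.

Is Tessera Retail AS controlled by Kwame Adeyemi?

Kwame holds 100% of Selkirk, so Kwame controls Selkirk.
Selkirk holds 85% of Tessera, so Kwame controls Tessera.

Yes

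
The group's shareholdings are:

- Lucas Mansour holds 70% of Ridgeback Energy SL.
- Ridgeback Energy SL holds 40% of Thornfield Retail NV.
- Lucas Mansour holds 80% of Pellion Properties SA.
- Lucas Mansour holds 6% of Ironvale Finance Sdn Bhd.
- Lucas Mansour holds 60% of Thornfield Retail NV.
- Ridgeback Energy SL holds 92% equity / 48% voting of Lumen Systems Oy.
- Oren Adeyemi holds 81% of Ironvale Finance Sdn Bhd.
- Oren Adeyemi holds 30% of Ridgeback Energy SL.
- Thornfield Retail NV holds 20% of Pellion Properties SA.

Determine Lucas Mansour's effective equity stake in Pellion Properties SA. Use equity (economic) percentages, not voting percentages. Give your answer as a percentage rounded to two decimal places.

97.60%

Lucas reaches Pellion along 3 paths.
Direct stake: 80% = 80%.
Via Thornfield: 60% × 20% = 12%.
Via Ridgeback → Thornfield: 70% × 40% × 20% = 5.6%.
Total: 80% + 12% + 5.6% = 97.6%.
Rounded: 97.60%.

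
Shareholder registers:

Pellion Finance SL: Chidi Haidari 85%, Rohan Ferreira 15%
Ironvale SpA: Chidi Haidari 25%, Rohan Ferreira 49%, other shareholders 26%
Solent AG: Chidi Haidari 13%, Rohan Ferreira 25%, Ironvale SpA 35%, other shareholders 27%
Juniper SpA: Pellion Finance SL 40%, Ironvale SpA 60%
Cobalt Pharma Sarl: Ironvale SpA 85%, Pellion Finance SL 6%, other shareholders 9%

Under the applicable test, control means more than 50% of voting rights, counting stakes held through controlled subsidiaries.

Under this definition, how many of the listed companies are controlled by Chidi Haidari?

1

Chidi holds 85% of Pellion, so Chidi controls Pellion.
No other company's threshold is met.
Chidi controls 1 company.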